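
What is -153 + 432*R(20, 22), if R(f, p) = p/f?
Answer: 1611/5 ≈ 322.20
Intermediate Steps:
-153 + 432*R(20, 22) = -153 + 432*(22/20) = -153 + 432*(22*(1/20)) = -153 + 432*(11/10) = -153 + 2376/5 = 1611/5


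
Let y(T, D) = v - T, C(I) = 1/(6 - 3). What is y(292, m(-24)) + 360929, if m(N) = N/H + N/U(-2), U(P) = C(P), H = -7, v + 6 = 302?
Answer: 360933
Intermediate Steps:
v = 296 (v = -6 + 302 = 296)
C(I) = ⅓ (C(I) = 1/3 = ⅓)
U(P) = ⅓
m(N) = 20*N/7 (m(N) = N/(-7) + N/(⅓) = N*(-⅐) + N*3 = -N/7 + 3*N = 20*N/7)
y(T, D) = 296 - T
y(292, m(-24)) + 360929 = (296 - 1*292) + 360929 = (296 - 292) + 360929 = 4 + 360929 = 360933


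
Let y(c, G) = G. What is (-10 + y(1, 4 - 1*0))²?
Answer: 36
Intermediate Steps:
(-10 + y(1, 4 - 1*0))² = (-10 + (4 - 1*0))² = (-10 + (4 + 0))² = (-10 + 4)² = (-6)² = 36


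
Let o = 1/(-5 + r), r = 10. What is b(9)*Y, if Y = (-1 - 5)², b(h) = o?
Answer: 36/5 ≈ 7.2000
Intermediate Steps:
o = ⅕ (o = 1/(-5 + 10) = 1/5 = ⅕ ≈ 0.20000)
b(h) = ⅕
Y = 36 (Y = (-6)² = 36)
b(9)*Y = (⅕)*36 = 36/5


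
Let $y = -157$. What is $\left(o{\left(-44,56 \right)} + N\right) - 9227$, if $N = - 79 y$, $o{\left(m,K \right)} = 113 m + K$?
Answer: $-1740$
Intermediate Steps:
$o{\left(m,K \right)} = K + 113 m$
$N = 12403$ ($N = \left(-79\right) \left(-157\right) = 12403$)
$\left(o{\left(-44,56 \right)} + N\right) - 9227 = \left(\left(56 + 113 \left(-44\right)\right) + 12403\right) - 9227 = \left(\left(56 - 4972\right) + 12403\right) - 9227 = \left(-4916 + 12403\right) - 9227 = 7487 - 9227 = -1740$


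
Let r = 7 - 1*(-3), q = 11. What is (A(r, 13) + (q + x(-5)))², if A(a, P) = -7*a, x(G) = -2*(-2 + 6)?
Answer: 4489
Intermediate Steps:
x(G) = -8 (x(G) = -2*4 = -8)
r = 10 (r = 7 + 3 = 10)
(A(r, 13) + (q + x(-5)))² = (-7*10 + (11 - 8))² = (-70 + 3)² = (-67)² = 4489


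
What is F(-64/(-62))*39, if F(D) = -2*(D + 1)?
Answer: -4914/31 ≈ -158.52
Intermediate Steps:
F(D) = -2 - 2*D (F(D) = -2*(1 + D) = -2 - 2*D)
F(-64/(-62))*39 = (-2 - (-128)/(-62))*39 = (-2 - (-128)*(-1)/62)*39 = (-2 - 2*32/31)*39 = (-2 - 64/31)*39 = -126/31*39 = -4914/31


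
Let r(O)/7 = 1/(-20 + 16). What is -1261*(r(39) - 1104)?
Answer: 5577403/4 ≈ 1.3944e+6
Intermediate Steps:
r(O) = -7/4 (r(O) = 7/(-20 + 16) = 7/(-4) = 7*(-¼) = -7/4)
-1261*(r(39) - 1104) = -1261*(-7/4 - 1104) = -1261*(-4423/4) = 5577403/4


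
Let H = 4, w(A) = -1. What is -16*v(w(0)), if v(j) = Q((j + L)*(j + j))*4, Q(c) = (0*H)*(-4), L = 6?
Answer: 0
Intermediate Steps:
Q(c) = 0 (Q(c) = (0*4)*(-4) = 0*(-4) = 0)
v(j) = 0 (v(j) = 0*4 = 0)
-16*v(w(0)) = -16*0 = 0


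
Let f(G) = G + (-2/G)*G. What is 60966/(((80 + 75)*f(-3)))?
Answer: -60966/775 ≈ -78.666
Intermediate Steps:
f(G) = -2 + G (f(G) = G - 2 = -2 + G)
60966/(((80 + 75)*f(-3))) = 60966/(((80 + 75)*(-2 - 3))) = 60966/((155*(-5))) = 60966/(-775) = 60966*(-1/775) = -60966/775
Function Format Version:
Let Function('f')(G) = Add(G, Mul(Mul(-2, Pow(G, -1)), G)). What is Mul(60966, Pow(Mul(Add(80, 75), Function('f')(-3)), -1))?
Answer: Rational(-60966, 775) ≈ -78.666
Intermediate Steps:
Function('f')(G) = Add(-2, G) (Function('f')(G) = Add(G, -2) = Add(-2, G))
Mul(60966, Pow(Mul(Add(80, 75), Function('f')(-3)), -1)) = Mul(60966, Pow(Mul(Add(80, 75), Add(-2, -3)), -1)) = Mul(60966, Pow(Mul(155, -5), -1)) = Mul(60966, Pow(-775, -1)) = Mul(60966, Rational(-1, 775)) = Rational(-60966, 775)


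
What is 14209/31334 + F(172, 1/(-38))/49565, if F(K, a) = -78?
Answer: 701825033/1553069710 ≈ 0.45190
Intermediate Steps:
14209/31334 + F(172, 1/(-38))/49565 = 14209/31334 - 78/49565 = 701825033/1553069710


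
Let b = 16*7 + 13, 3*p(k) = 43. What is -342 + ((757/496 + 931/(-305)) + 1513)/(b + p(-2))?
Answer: -20940416433/63235040 ≈ -331.15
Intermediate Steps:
p(k) = 43/3 (p(k) = (⅓)*43 = 43/3)
b = 125 (b = 112 + 13 = 125)
-342 + ((757/496 + 931/(-305)) + 1513)/(b + p(-2)) = -342 + ((757/496 + 931/(-305)) + 1513)/(125 + 43/3) = -342 + ((757*(1/496) + 931*(-1/305)) + 1513)/(418/3) = -342 + ((757/496 - 931/305) + 1513)*(3/418) = -342 + (-230891/151280 + 1513)*(3/418) = -342 + (228655749/151280)*(3/418) = -342 + 685967247/63235040 = -20940416433/63235040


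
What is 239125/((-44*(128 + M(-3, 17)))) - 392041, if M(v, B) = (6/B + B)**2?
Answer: -2139338049793/5456748 ≈ -3.9205e+5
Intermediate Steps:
M(v, B) = (B + 6/B)**2
239125/((-44*(128 + M(-3, 17)))) - 392041 = 239125/((-44*(128 + (6 + 17**2)**2/17**2))) - 392041 = 239125/((-44*(128 + (6 + 289)**2/289))) - 392041 = 239125/((-44*(128 + (1/289)*295**2))) - 392041 = 239125/((-44*(128 + (1/289)*87025))) - 392041 = 239125/((-44*(128 + 87025/289))) - 392041 = 239125/((-44*124017/289)) - 392041 = 239125/(-5456748/289) - 392041 = 239125*(-289/5456748) - 392041 = -69107125/5456748 - 392041 = -2139338049793/5456748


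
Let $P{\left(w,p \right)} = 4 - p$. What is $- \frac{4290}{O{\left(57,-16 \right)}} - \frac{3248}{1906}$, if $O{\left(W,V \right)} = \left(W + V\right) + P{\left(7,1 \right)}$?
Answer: $- \frac{189083}{1906} \approx -99.204$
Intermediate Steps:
$O{\left(W,V \right)} = 3 + V + W$ ($O{\left(W,V \right)} = \left(W + V\right) + \left(4 - 1\right) = \left(V + W\right) + \left(4 - 1\right) = \left(V + W\right) + 3 = 3 + V + W$)
$- \frac{4290}{O{\left(57,-16 \right)}} - \frac{3248}{1906} = - \frac{4290}{3 - 16 + 57} - \frac{3248}{1906} = - \frac{4290}{44} - \frac{1624}{953} = \left(-4290\right) \frac{1}{44} - \frac{1624}{953} = - \frac{195}{2} - \frac{1624}{953} = - \frac{189083}{1906}$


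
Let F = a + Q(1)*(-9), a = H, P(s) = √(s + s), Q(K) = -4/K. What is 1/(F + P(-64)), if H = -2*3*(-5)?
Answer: 33/2242 - 2*I*√2/1121 ≈ 0.014719 - 0.0025231*I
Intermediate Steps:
H = 30 (H = -6*(-5) = 30)
P(s) = √2*√s (P(s) = √(2*s) = √2*√s)
a = 30
F = 66 (F = 30 - 4/1*(-9) = 30 - 4*1*(-9) = 30 - 4*(-9) = 30 + 36 = 66)
1/(F + P(-64)) = 1/(66 + √2*√(-64)) = 1/(66 + √2*(8*I)) = 1/(66 + 8*I*√2)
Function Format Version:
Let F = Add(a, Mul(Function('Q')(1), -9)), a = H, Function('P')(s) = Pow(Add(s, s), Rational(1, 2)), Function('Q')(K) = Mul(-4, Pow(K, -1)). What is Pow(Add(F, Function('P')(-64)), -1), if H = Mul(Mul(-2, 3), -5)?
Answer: Add(Rational(33, 2242), Mul(Rational(-2, 1121), I, Pow(2, Rational(1, 2)))) ≈ Add(0.014719, Mul(-0.0025231, I))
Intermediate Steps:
H = 30 (H = Mul(-6, -5) = 30)
Function('P')(s) = Mul(Pow(2, Rational(1, 2)), Pow(s, Rational(1, 2))) (Function('P')(s) = Pow(Mul(2, s), Rational(1, 2)) = Mul(Pow(2, Rational(1, 2)), Pow(s, Rational(1, 2))))
a = 30
F = 66 (F = Add(30, Mul(Mul(-4, Pow(1, -1)), -9)) = Add(30, Mul(Mul(-4, 1), -9)) = Add(30, Mul(-4, -9)) = Add(30, 36) = 66)
Pow(Add(F, Function('P')(-64)), -1) = Pow(Add(66, Mul(Pow(2, Rational(1, 2)), Pow(-64, Rational(1, 2)))), -1) = Pow(Add(66, Mul(Pow(2, Rational(1, 2)), Mul(8, I))), -1) = Pow(Add(66, Mul(8, I, Pow(2, Rational(1, 2)))), -1)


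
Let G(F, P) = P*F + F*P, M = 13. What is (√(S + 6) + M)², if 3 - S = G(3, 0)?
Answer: 256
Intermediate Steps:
G(F, P) = 2*F*P (G(F, P) = F*P + F*P = 2*F*P)
S = 3 (S = 3 - 2*3*0 = 3 - 1*0 = 3 + 0 = 3)
(√(S + 6) + M)² = (√(3 + 6) + 13)² = (√9 + 13)² = (3 + 13)² = 16² = 256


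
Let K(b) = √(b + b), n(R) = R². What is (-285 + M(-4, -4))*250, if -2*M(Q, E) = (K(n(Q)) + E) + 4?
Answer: -71250 - 500*√2 ≈ -71957.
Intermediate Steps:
K(b) = √2*√b (K(b) = √(2*b) = √2*√b)
M(Q, E) = -2 - E/2 - √2*√(Q²)/2 (M(Q, E) = -((√2*√(Q²) + E) + 4)/2 = -((E + √2*√(Q²)) + 4)/2 = -(4 + E + √2*√(Q²))/2 = -2 - E/2 - √2*√(Q²)/2)
(-285 + M(-4, -4))*250 = (-285 + (-2 - ½*(-4) - √2*√((-4)²)/2))*250 = (-285 + (-2 + 2 - √2*√16/2))*250 = (-285 + (-2 + 2 - ½*√2*4))*250 = (-285 + (-2 + 2 - 2*√2))*250 = (-285 - 2*√2)*250 = -71250 - 500*√2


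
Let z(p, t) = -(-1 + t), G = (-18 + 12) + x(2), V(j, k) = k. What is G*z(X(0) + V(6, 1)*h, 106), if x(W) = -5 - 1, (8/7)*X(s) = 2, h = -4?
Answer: 1260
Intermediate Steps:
X(s) = 7/4 (X(s) = (7/8)*2 = 7/4)
x(W) = -6
G = -12 (G = (-18 + 12) - 6 = -6 - 6 = -12)
z(p, t) = 1 - t
G*z(X(0) + V(6, 1)*h, 106) = -12*(1 - 1*106) = -12*(1 - 106) = -12*(-105) = 1260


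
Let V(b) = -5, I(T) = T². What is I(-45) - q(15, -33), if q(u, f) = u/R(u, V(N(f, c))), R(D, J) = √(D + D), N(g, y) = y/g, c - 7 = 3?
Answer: 2025 - √30/2 ≈ 2022.3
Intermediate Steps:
c = 10 (c = 7 + 3 = 10)
R(D, J) = √2*√D (R(D, J) = √(2*D) = √2*√D)
q(u, f) = √2*√u/2 (q(u, f) = u/((√2*√u)) = u*(√2/(2*√u)) = √2*√u/2)
I(-45) - q(15, -33) = (-45)² - √2*√15/2 = 2025 - √30/2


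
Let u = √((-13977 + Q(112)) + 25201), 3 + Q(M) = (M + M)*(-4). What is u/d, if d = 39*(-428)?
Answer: -5*√413/16692 ≈ -0.0060875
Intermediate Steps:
d = -16692
Q(M) = -3 - 8*M (Q(M) = -3 + (M + M)*(-4) = -3 + (2*M)*(-4) = -3 - 8*M)
u = 5*√413 (u = √((-13977 + (-3 - 8*112)) + 25201) = √((-13977 + (-3 - 896)) + 25201) = √((-13977 - 899) + 25201) = √(-14876 + 25201) = √10325 = 5*√413 ≈ 101.61)
u/d = (5*√413)/(-16692) = (5*√413)*(-1/16692) = -5*√413/16692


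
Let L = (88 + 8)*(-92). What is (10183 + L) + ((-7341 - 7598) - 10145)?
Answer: -23733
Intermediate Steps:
L = -8832 (L = 96*(-92) = -8832)
(10183 + L) + ((-7341 - 7598) - 10145) = (10183 - 8832) + ((-7341 - 7598) - 10145) = 1351 + (-14939 - 10145) = 1351 - 25084 = -23733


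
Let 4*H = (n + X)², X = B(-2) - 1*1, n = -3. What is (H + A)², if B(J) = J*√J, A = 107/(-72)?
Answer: -164519/5184 + 37*I*√2/9 ≈ -31.736 + 5.814*I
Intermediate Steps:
A = -107/72 (A = 107*(-1/72) = -107/72 ≈ -1.4861)
B(J) = J^(3/2)
X = -1 - 2*I*√2 (X = (-2)^(3/2) - 1*1 = -2*I*√2 - 1 = -1 - 2*I*√2 ≈ -1.0 - 2.8284*I)
H = (-4 - 2*I*√2)²/4 (H = (-3 + (-1 - 2*I*√2))²/4 = (-4 - 2*I*√2)²/4 ≈ 2.0 + 5.6569*I)
(H + A)² = ((2 + I*√2)² - 107/72)² = (-107/72 + (2 + I*√2)²)²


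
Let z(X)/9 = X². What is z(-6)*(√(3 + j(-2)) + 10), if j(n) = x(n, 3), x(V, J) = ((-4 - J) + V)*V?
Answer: 3240 + 324*√21 ≈ 4724.8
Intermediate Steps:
x(V, J) = V*(-4 + V - J) (x(V, J) = (-4 + V - J)*V = V*(-4 + V - J))
j(n) = n*(-7 + n) (j(n) = n*(-4 + n - 1*3) = n*(-4 + n - 3) = n*(-7 + n))
z(X) = 9*X²
z(-6)*(√(3 + j(-2)) + 10) = (9*(-6)²)*(√(3 - 2*(-7 - 2)) + 10) = (9*36)*(√(3 - 2*(-9)) + 10) = 324*(√(3 + 18) + 10) = 324*(√21 + 10) = 324*(10 + √21) = 3240 + 324*√21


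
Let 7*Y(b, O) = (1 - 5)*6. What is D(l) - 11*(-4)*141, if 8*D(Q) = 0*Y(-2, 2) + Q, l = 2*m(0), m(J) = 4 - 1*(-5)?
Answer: 24825/4 ≈ 6206.3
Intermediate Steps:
Y(b, O) = -24/7 (Y(b, O) = ((1 - 5)*6)/7 = (-4*6)/7 = (⅐)*(-24) = -24/7)
m(J) = 9 (m(J) = 4 + 5 = 9)
l = 18 (l = 2*9 = 18)
D(Q) = Q/8 (D(Q) = (0*(-24/7) + Q)/8 = (0 + Q)/8 = Q/8)
D(l) - 11*(-4)*141 = (⅛)*18 - 11*(-4)*141 = 9/4 + 44*141 = 9/4 + 6204 = 24825/4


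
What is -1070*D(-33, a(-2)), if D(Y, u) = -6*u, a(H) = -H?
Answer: 12840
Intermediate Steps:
-1070*D(-33, a(-2)) = -(-6420)*(-1*(-2)) = -(-6420)*2 = -1070*(-12) = 12840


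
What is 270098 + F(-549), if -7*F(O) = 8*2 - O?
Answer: 1890121/7 ≈ 2.7002e+5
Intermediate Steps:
F(O) = -16/7 + O/7 (F(O) = -(8*2 - O)/7 = -(16 - O)/7 = -16/7 + O/7)
270098 + F(-549) = 270098 + (-16/7 + (⅐)*(-549)) = 270098 + (-16/7 - 549/7) = 270098 - 565/7 = 1890121/7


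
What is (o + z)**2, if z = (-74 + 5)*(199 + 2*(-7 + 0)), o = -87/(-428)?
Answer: 29848007468889/183184 ≈ 1.6294e+8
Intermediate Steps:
o = 87/428 (o = -87*(-1/428) = 87/428 ≈ 0.20327)
z = -12765 (z = -69*(199 + 2*(-7)) = -69*(199 - 14) = -69*185 = -12765)
(o + z)**2 = (87/428 - 12765)**2 = (-5463333/428)**2 = 29848007468889/183184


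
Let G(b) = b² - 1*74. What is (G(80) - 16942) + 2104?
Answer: -8512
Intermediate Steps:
G(b) = -74 + b² (G(b) = b² - 74 = -74 + b²)
(G(80) - 16942) + 2104 = ((-74 + 80²) - 16942) + 2104 = ((-74 + 6400) - 16942) + 2104 = (6326 - 16942) + 2104 = -10616 + 2104 = -8512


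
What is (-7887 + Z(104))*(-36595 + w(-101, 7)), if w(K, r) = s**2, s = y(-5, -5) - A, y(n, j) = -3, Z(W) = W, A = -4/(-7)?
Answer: 13951260990/49 ≈ 2.8472e+8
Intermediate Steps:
A = 4/7 (A = -4*(-1/7) = 4/7 ≈ 0.57143)
s = -25/7 (s = -3 - 1*4/7 = -3 - 4/7 = -25/7 ≈ -3.5714)
w(K, r) = 625/49 (w(K, r) = (-25/7)**2 = 625/49)
(-7887 + Z(104))*(-36595 + w(-101, 7)) = (-7887 + 104)*(-36595 + 625/49) = -7783*(-1792530/49) = 13951260990/49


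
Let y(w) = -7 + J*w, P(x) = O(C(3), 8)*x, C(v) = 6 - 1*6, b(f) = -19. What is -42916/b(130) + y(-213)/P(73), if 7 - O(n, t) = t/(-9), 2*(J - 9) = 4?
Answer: 222031778/98477 ≈ 2254.7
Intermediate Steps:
J = 11 (J = 9 + (½)*4 = 9 + 2 = 11)
C(v) = 0 (C(v) = 6 - 6 = 0)
O(n, t) = 7 + t/9 (O(n, t) = 7 - t/(-9) = 7 - t*(-1)/9 = 7 - (-1)*t/9 = 7 + t/9)
P(x) = 71*x/9 (P(x) = (7 + (⅑)*8)*x = (7 + 8/9)*x = 71*x/9)
y(w) = -7 + 11*w
-42916/b(130) + y(-213)/P(73) = -42916/(-19) + (-7 + 11*(-213))/(((71/9)*73)) = -42916*(-1/19) + (-7 - 2343)/(5183/9) = 42916/19 - 2350*9/5183 = 42916/19 - 21150/5183 = 222031778/98477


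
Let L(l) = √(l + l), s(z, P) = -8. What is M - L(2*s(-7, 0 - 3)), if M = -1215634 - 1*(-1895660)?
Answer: 680026 - 4*I*√2 ≈ 6.8003e+5 - 5.6569*I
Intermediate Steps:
L(l) = √2*√l (L(l) = √(2*l) = √2*√l)
M = 680026 (M = -1215634 + 1895660 = 680026)
M - L(2*s(-7, 0 - 3)) = 680026 - √2*√(2*(-8)) = 680026 - √2*√(-16) = 680026 - √2*4*I = 680026 - 4*I*√2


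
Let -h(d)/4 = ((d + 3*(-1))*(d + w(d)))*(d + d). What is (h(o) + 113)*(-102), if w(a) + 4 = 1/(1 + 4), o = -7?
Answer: -628422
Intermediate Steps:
w(a) = -19/5 (w(a) = -4 + 1/(1 + 4) = -4 + 1/5 = -4 + ⅕ = -19/5)
h(d) = -8*d*(-3 + d)*(-19/5 + d) (h(d) = -4*(d + 3*(-1))*(d - 19/5)*(d + d) = -4*(d - 3)*(-19/5 + d)*2*d = -4*(-3 + d)*(-19/5 + d)*2*d = -8*d*(-3 + d)*(-19/5 + d))
(h(o) + 113)*(-102) = ((8/5)*(-7)*(-57 - 5*(-7)² + 34*(-7)) + 113)*(-102) = ((8/5)*(-7)*(-57 - 5*49 - 238) + 113)*(-102) = ((8/5)*(-7)*(-57 - 245 - 238) + 113)*(-102) = ((8/5)*(-7)*(-540) + 113)*(-102) = (6048 + 113)*(-102) = 6161*(-102) = -628422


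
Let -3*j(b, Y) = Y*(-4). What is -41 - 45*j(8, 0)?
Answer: -41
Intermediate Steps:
j(b, Y) = 4*Y/3 (j(b, Y) = -Y*(-4)/3 = -(-4)*Y/3 = 4*Y/3)
-41 - 45*j(8, 0) = -41 - 60*0 = -41 - 45*0 = -41 + 0 = -41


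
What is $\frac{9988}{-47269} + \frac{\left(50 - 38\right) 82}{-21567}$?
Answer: $- \frac{87307964}{339816841} \approx -0.25693$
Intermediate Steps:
$\frac{9988}{-47269} + \frac{\left(50 - 38\right) 82}{-21567} = 9988 \left(- \frac{1}{47269}\right) + 12 \cdot 82 \left(- \frac{1}{21567}\right) = - \frac{9988}{47269} + 984 \left(- \frac{1}{21567}\right) = - \frac{9988}{47269} - \frac{328}{7189} = - \frac{87307964}{339816841}$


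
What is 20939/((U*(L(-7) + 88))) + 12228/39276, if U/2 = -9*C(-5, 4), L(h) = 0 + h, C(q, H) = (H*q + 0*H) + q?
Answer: 35225299/39766950 ≈ 0.88579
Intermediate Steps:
C(q, H) = q + H*q (C(q, H) = (H*q + 0) + q = H*q + q = q + H*q)
L(h) = h
U = 450 (U = 2*(-(-45)*(1 + 4)) = 2*(-(-45)*5) = 2*(-9*(-25)) = 2*225 = 450)
20939/((U*(L(-7) + 88))) + 12228/39276 = 20939/((450*(-7 + 88))) + 12228/39276 = 20939/((450*81)) + 12228*(1/39276) = 20939/36450 + 1019/3273 = 35225299/39766950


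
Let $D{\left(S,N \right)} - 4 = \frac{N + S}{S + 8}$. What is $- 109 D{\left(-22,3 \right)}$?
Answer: $- \frac{8175}{14} \approx -583.93$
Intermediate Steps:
$D{\left(S,N \right)} = 4 + \frac{N + S}{8 + S}$ ($D{\left(S,N \right)} = 4 + \frac{N + S}{S + 8} = 4 + \frac{N + S}{8 + S}$)
$- 109 D{\left(-22,3 \right)} = - 109 \frac{32 + 3 + 5 \left(-22\right)}{8 - 22} = - 109 \frac{32 + 3 - 110}{-14} = - 109 \left(\left(- \frac{1}{14}\right) \left(-75\right)\right) = \left(-109\right) \frac{75}{14} = - \frac{8175}{14}$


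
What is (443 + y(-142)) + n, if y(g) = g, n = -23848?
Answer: -23547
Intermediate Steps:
(443 + y(-142)) + n = (443 - 142) - 23848 = 301 - 23848 = -23547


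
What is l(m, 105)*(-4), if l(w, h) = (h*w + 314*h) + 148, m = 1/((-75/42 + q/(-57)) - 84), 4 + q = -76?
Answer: -8919931904/67337 ≈ -1.3247e+5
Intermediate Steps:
q = -80 (q = -4 - 76 = -80)
m = -798/67337 (m = 1/((-75/42 - 80/(-57)) - 84) = 1/((-75*1/42 - 80*(-1/57)) - 84) = 1/((-25/14 + 80/57) - 84) = 1/(-305/798 - 84) = 1/(-67337/798) = -798/67337 ≈ -0.011851)
l(w, h) = 148 + 314*h + h*w (l(w, h) = (314*h + h*w) + 148 = 148 + 314*h + h*w)
l(m, 105)*(-4) = (148 + 314*105 + 105*(-798/67337))*(-4) = (148 + 32970 - 83790/67337)*(-4) = (2229982976/67337)*(-4) = -8919931904/67337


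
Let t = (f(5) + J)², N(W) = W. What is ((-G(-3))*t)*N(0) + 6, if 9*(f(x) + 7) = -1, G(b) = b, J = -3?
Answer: 6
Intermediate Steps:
f(x) = -64/9 (f(x) = -7 + (⅑)*(-1) = -7 - ⅑ = -64/9)
t = 8281/81 (t = (-64/9 - 3)² = (-91/9)² = 8281/81 ≈ 102.23)
((-G(-3))*t)*N(0) + 6 = (-1*(-3)*(8281/81))*0 + 6 = (3*(8281/81))*0 + 6 = (8281/27)*0 + 6 = 0 + 6 = 6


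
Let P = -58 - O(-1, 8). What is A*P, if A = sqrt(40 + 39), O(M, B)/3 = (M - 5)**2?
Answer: -166*sqrt(79) ≈ -1475.4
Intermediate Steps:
O(M, B) = 3*(-5 + M)**2 (O(M, B) = 3*(M - 5)**2 = 3*(-5 + M)**2)
A = sqrt(79) ≈ 8.8882
P = -166 (P = -58 - 3*(-5 - 1)**2 = -58 - 3*(-6)**2 = -58 - 3*36 = -58 - 1*108 = -58 - 108 = -166)
A*P = sqrt(79)*(-166) = -166*sqrt(79)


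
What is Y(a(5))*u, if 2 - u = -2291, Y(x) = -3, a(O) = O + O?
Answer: -6879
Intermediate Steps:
a(O) = 2*O
u = 2293 (u = 2 - 1*(-2291) = 2 + 2291 = 2293)
Y(a(5))*u = -3*2293 = -6879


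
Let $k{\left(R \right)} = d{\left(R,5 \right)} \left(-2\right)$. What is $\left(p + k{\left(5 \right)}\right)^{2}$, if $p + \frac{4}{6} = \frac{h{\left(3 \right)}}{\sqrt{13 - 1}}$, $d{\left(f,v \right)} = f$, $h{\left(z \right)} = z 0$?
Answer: $\frac{1024}{9} \approx 113.78$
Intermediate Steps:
$h{\left(z \right)} = 0$
$k{\left(R \right)} = - 2 R$ ($k{\left(R \right)} = R \left(-2\right) = - 2 R$)
$p = - \frac{2}{3}$ ($p = - \frac{2}{3} + \frac{0}{\sqrt{13 - 1}} = - \frac{2}{3} + \frac{0}{\sqrt{12}} = - \frac{2}{3} + \frac{0}{2 \sqrt{3}} = - \frac{2}{3} + 0 \frac{\sqrt{3}}{6} = - \frac{2}{3} + 0 = - \frac{2}{3} \approx -0.66667$)
$\left(p + k{\left(5 \right)}\right)^{2} = \left(- \frac{2}{3} - 10\right)^{2} = \left(- \frac{32}{3}\right)^{2} = \frac{1024}{9}$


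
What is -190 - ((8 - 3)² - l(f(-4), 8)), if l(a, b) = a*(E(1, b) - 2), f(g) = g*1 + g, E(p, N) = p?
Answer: -207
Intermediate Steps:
f(g) = 2*g (f(g) = g + g = 2*g)
l(a, b) = -a (l(a, b) = a*(1 - 2) = a*(-1) = -a)
-190 - ((8 - 3)² - l(f(-4), 8)) = -190 - ((8 - 3)² - (-1)*2*(-4)) = -190 - (5² - (-1)*(-8)) = -190 - (25 - 1*8) = -190 - (25 - 8) = -190 - 1*17 = -190 - 17 = -207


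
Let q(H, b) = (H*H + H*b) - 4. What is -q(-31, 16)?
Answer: -461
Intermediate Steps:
q(H, b) = -4 + H² + H*b (q(H, b) = (H² + H*b) - 4 = -4 + H² + H*b)
-q(-31, 16) = -(-4 + (-31)² - 31*16) = -(-4 + 961 - 496) = -1*461 = -461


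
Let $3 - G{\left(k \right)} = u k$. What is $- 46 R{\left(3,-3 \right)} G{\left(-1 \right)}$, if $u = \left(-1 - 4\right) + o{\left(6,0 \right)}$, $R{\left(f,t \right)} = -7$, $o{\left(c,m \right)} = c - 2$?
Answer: $644$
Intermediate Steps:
$o{\left(c,m \right)} = -2 + c$ ($o{\left(c,m \right)} = c - 2 = -2 + c$)
$u = -1$ ($u = \left(-1 - 4\right) + \left(-2 + 6\right) = -5 + 4 = -1$)
$G{\left(k \right)} = 3 + k$ ($G{\left(k \right)} = 3 - - k = 3 + k$)
$- 46 R{\left(3,-3 \right)} G{\left(-1 \right)} = \left(-46\right) \left(-7\right) \left(3 - 1\right) = 322 \cdot 2 = 644$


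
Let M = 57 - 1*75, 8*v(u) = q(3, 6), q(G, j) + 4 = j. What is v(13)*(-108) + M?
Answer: -45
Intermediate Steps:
q(G, j) = -4 + j
v(u) = ¼ (v(u) = (-4 + 6)/8 = (⅛)*2 = ¼)
M = -18 (M = 57 - 75 = -18)
v(13)*(-108) + M = (¼)*(-108) - 18 = -27 - 18 = -45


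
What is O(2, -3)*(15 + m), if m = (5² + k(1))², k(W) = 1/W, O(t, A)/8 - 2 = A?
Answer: -5528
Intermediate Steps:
O(t, A) = 16 + 8*A
k(W) = 1/W
m = 676 (m = (5² + 1/1)² = (25 + 1)² = 26² = 676)
O(2, -3)*(15 + m) = (16 + 8*(-3))*(15 + 676) = (16 - 24)*691 = -8*691 = -5528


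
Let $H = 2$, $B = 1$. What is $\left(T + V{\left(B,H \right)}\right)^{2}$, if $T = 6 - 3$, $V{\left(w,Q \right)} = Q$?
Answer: $25$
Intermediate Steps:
$T = 3$ ($T = 6 - 3 = 3$)
$\left(T + V{\left(B,H \right)}\right)^{2} = \left(3 + 2\right)^{2} = 5^{2} = 25$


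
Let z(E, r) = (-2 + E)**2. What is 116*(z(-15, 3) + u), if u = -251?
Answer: 4408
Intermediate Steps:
116*(z(-15, 3) + u) = 116*((-2 - 15)**2 - 251) = 116*((-17)**2 - 251) = 116*(289 - 251) = 116*38 = 4408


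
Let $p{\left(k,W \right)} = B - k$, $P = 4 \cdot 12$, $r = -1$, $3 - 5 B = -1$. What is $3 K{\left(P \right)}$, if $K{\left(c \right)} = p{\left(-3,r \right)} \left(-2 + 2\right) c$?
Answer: $0$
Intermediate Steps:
$B = \frac{4}{5}$ ($B = \frac{3}{5} - - \frac{1}{5} = \frac{3}{5} + \frac{1}{5} = \frac{4}{5} \approx 0.8$)
$P = 48$
$p{\left(k,W \right)} = \frac{4}{5} - k$
$K{\left(c \right)} = 0$ ($K{\left(c \right)} = \left(\frac{4}{5} - -3\right) \left(-2 + 2\right) c = \left(\frac{4}{5} + 3\right) 0 c = \frac{19}{5} \cdot 0 = 0$)
$3 K{\left(P \right)} = 3 \cdot 0 = 0$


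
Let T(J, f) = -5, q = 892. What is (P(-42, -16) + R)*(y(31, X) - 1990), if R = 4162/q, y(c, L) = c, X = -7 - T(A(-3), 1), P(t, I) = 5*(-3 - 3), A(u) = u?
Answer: 22134741/446 ≈ 49629.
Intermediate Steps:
P(t, I) = -30 (P(t, I) = 5*(-6) = -30)
X = -2 (X = -7 - 1*(-5) = -7 + 5 = -2)
R = 2081/446 (R = 4162/892 = 4162*(1/892) = 2081/446 ≈ 4.6659)
(P(-42, -16) + R)*(y(31, X) - 1990) = (-30 + 2081/446)*(31 - 1990) = -11299/446*(-1959) = 22134741/446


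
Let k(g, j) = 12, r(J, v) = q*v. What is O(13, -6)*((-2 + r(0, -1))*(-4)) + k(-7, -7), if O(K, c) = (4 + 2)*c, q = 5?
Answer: -996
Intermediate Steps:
r(J, v) = 5*v
O(K, c) = 6*c
O(13, -6)*((-2 + r(0, -1))*(-4)) + k(-7, -7) = (6*(-6))*((-2 + 5*(-1))*(-4)) + 12 = -36*(-2 - 5)*(-4) + 12 = -(-252)*(-4) + 12 = -36*28 + 12 = -1008 + 12 = -996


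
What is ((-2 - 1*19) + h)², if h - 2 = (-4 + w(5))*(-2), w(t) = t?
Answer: 441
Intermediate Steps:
h = 0 (h = 2 + (-4 + 5)*(-2) = 2 + 1*(-2) = 2 - 2 = 0)
((-2 - 1*19) + h)² = ((-2 - 1*19) + 0)² = ((-2 - 19) + 0)² = (-21 + 0)² = (-21)² = 441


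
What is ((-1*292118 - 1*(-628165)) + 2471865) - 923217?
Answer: 1884695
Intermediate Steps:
((-1*292118 - 1*(-628165)) + 2471865) - 923217 = ((-292118 + 628165) + 2471865) - 923217 = (336047 + 2471865) - 923217 = 2807912 - 923217 = 1884695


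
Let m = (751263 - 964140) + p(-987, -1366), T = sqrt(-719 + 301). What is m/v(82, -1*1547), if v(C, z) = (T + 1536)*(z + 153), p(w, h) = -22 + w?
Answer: 82132224/822360329 - 106943*I*sqrt(418)/1644720658 ≈ 0.099874 - 0.0013294*I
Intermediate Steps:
T = I*sqrt(418) (T = sqrt(-418) = I*sqrt(418) ≈ 20.445*I)
m = -213886 (m = (751263 - 964140) + (-22 - 987) = -212877 - 1009 = -213886)
v(C, z) = (153 + z)*(1536 + I*sqrt(418)) (v(C, z) = (I*sqrt(418) + 1536)*(z + 153) = (1536 + I*sqrt(418))*(153 + z) = (153 + z)*(1536 + I*sqrt(418)))
m/v(82, -1*1547) = -213886/(235008 + 1536*(-1*1547) + 153*I*sqrt(418) + I*(-1*1547)*sqrt(418)) = -213886/(235008 + 1536*(-1547) + 153*I*sqrt(418) + I*(-1547)*sqrt(418)) = -213886/(235008 - 2376192 + 153*I*sqrt(418) - 1547*I*sqrt(418)) = -213886/(-2141184 - 1394*I*sqrt(418))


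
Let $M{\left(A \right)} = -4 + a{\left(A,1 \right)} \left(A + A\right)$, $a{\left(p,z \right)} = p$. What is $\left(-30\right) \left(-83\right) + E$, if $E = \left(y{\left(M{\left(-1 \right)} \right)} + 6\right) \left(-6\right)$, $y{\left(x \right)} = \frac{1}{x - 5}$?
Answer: $\frac{17184}{7} \approx 2454.9$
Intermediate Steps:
$M{\left(A \right)} = -4 + 2 A^{2}$ ($M{\left(A \right)} = -4 + A \left(A + A\right) = -4 + A 2 A = -4 + 2 A^{2}$)
$y{\left(x \right)} = \frac{1}{-5 + x}$
$E = - \frac{246}{7}$ ($E = \left(\frac{1}{-5 - \left(4 - 2 \left(-1\right)^{2}\right)} + 6\right) \left(-6\right) = \left(\frac{1}{-5 + \left(-4 + 2 \cdot 1\right)} + 6\right) \left(-6\right) = \left(\frac{1}{-5 + \left(-4 + 2\right)} + 6\right) \left(-6\right) = \left(\frac{1}{-5 - 2} + 6\right) \left(-6\right) = \left(\frac{1}{-7} + 6\right) \left(-6\right) = \left(- \frac{1}{7} + 6\right) \left(-6\right) = \frac{41}{7} \left(-6\right) = - \frac{246}{7} \approx -35.143$)
$\left(-30\right) \left(-83\right) + E = \left(-30\right) \left(-83\right) - \frac{246}{7} = 2490 - \frac{246}{7} = \frac{17184}{7}$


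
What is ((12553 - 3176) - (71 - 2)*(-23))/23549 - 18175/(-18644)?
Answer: 632415891/439047556 ≈ 1.4404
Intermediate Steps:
((12553 - 3176) - (71 - 2)*(-23))/23549 - 18175/(-18644) = (9377 - 69*(-23))*(1/23549) - 18175*(-1/18644) = (9377 - 1*(-1587))*(1/23549) + 18175/18644 = (9377 + 1587)*(1/23549) + 18175/18644 = 10964*(1/23549) + 18175/18644 = 10964/23549 + 18175/18644 = 632415891/439047556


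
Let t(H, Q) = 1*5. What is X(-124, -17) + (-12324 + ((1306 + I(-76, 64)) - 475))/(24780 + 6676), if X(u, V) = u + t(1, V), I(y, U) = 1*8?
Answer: -3754749/31456 ≈ -119.37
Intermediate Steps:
t(H, Q) = 5
I(y, U) = 8
X(u, V) = 5 + u (X(u, V) = u + 5 = 5 + u)
X(-124, -17) + (-12324 + ((1306 + I(-76, 64)) - 475))/(24780 + 6676) = (5 - 124) + (-12324 + ((1306 + 8) - 475))/(24780 + 6676) = -119 + (-12324 + (1314 - 475))/31456 = -119 + (-12324 + 839)*(1/31456) = -119 - 11485*1/31456 = -119 - 11485/31456 = -3754749/31456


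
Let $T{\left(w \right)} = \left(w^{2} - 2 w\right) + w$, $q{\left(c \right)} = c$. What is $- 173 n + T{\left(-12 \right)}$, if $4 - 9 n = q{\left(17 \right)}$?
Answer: $\frac{3653}{9} \approx 405.89$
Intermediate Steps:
$n = - \frac{13}{9}$ ($n = \frac{4}{9} - \frac{17}{9} = - \frac{13}{9} \approx -1.4444$)
$T{\left(w \right)} = w^{2} - w$
$- 173 n + T{\left(-12 \right)} = \left(-173\right) \left(- \frac{13}{9}\right) - 12 \left(-1 - 12\right) = \frac{2249}{9} - -156 = \frac{2249}{9} + 156 = \frac{3653}{9}$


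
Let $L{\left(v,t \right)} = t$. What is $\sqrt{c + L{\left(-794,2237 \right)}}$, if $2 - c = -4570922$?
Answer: $3 \sqrt{508129} \approx 2138.5$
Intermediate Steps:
$c = 4570924$ ($c = 2 - -4570922 = 2 + 4570922 = 4570924$)
$\sqrt{c + L{\left(-794,2237 \right)}} = \sqrt{4570924 + 2237} = \sqrt{4573161} = 3 \sqrt{508129}$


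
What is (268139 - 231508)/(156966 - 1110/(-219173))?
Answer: 8028526163/34402710228 ≈ 0.23337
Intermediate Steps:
(268139 - 231508)/(156966 - 1110/(-219173)) = 36631/(156966 - 1110*(-1/219173)) = 36631/(156966 + 1110/219173) = 36631/(34402710228/219173) = 36631*(219173/34402710228) = 8028526163/34402710228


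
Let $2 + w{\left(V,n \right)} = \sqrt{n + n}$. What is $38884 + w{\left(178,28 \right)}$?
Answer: $38882 + 2 \sqrt{14} \approx 38890.0$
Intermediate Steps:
$w{\left(V,n \right)} = -2 + \sqrt{2} \sqrt{n}$ ($w{\left(V,n \right)} = -2 + \sqrt{n + n} = -2 + \sqrt{2 n} = -2 + \sqrt{2} \sqrt{n}$)
$38884 + w{\left(178,28 \right)} = 38884 - \left(2 - \sqrt{2} \sqrt{28}\right) = 38884 - \left(2 - \sqrt{2} \cdot 2 \sqrt{7}\right) = 38884 - \left(2 - 2 \sqrt{14}\right) = 38882 + 2 \sqrt{14}$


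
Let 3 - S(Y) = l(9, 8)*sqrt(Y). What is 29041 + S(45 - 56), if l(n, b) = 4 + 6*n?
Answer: 29044 - 58*I*sqrt(11) ≈ 29044.0 - 192.36*I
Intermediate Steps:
S(Y) = 3 - 58*sqrt(Y) (S(Y) = 3 - (4 + 6*9)*sqrt(Y) = 3 - (4 + 54)*sqrt(Y) = 3 - 58*sqrt(Y))
29041 + S(45 - 56) = 29041 + (3 - 58*sqrt(45 - 56)) = 29041 + (3 - 58*I*sqrt(11)) = 29044 - 58*I*sqrt(11)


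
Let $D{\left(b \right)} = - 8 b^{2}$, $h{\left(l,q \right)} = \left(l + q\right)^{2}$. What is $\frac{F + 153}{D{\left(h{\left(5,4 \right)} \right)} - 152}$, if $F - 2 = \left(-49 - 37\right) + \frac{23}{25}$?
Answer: $- \frac{437}{329000} \approx -0.0013283$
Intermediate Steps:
$F = - \frac{2077}{25}$ ($F = 2 + \left(\left(-49 - 37\right) + \frac{23}{25}\right) = 2 + \left(-86 + 23 \cdot \frac{1}{25}\right) = 2 + \left(-86 + \frac{23}{25}\right) = 2 - \frac{2127}{25} = - \frac{2077}{25} \approx -83.08$)
$\frac{F + 153}{D{\left(h{\left(5,4 \right)} \right)} - 152} = \frac{- \frac{2077}{25} + 153}{- 8 \left(\left(5 + 4\right)^{2}\right)^{2} - 152} = \frac{1}{- 8 \left(9^{2}\right)^{2} - 152} \cdot \frac{1748}{25} = \frac{1}{- 8 \cdot 81^{2} - 152} \cdot \frac{1748}{25} = \frac{1}{\left(-8\right) 6561 - 152} \cdot \frac{1748}{25} = \frac{1}{-52488 - 152} \cdot \frac{1748}{25} = \frac{1}{-52640} \cdot \frac{1748}{25} = \left(- \frac{1}{52640}\right) \frac{1748}{25} = - \frac{437}{329000}$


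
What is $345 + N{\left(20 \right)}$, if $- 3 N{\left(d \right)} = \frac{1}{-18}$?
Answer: $\frac{18631}{54} \approx 345.02$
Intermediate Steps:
$N{\left(d \right)} = \frac{1}{54}$ ($N{\left(d \right)} = - \frac{1}{3 \left(-18\right)} = \left(- \frac{1}{3}\right) \left(- \frac{1}{18}\right) = \frac{1}{54}$)
$345 + N{\left(20 \right)} = 345 + \frac{1}{54} = \frac{18631}{54}$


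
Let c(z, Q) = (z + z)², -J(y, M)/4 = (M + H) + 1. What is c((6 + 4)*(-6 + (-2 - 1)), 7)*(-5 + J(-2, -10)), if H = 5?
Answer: 356400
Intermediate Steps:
J(y, M) = -24 - 4*M (J(y, M) = -4*((M + 5) + 1) = -4*((5 + M) + 1) = -4*(6 + M) = -24 - 4*M)
c(z, Q) = 4*z² (c(z, Q) = (2*z)² = 4*z²)
c((6 + 4)*(-6 + (-2 - 1)), 7)*(-5 + J(-2, -10)) = (4*((6 + 4)*(-6 + (-2 - 1)))²)*(-5 + (-24 - 4*(-10))) = (4*(10*(-6 - 3))²)*(-5 + (-24 + 40)) = (4*(10*(-9))²)*(-5 + 16) = (4*(-90)²)*11 = (4*8100)*11 = 32400*11 = 356400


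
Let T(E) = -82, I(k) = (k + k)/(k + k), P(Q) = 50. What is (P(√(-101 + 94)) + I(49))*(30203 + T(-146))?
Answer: 1536171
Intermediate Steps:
I(k) = 1 (I(k) = (2*k)/((2*k)) = (2*k)*(1/(2*k)) = 1)
(P(√(-101 + 94)) + I(49))*(30203 + T(-146)) = (50 + 1)*(30203 - 82) = 51*30121 = 1536171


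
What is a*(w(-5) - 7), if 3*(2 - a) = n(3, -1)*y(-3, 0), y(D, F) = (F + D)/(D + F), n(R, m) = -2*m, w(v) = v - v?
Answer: -28/3 ≈ -9.3333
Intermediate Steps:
w(v) = 0
y(D, F) = 1 (y(D, F) = (D + F)/(D + F) = 1)
a = 4/3 (a = 2 - (-2*(-1))/3 = 2 - 2/3 = 2 - ⅓*2 = 2 - ⅔ = 4/3 ≈ 1.3333)
a*(w(-5) - 7) = 4*(0 - 7)/3 = (4/3)*(-7) = -28/3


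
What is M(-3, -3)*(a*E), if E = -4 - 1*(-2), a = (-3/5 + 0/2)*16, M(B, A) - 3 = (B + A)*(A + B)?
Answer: 3744/5 ≈ 748.80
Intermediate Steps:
M(B, A) = 3 + (A + B)² (M(B, A) = 3 + (B + A)*(A + B) = 3 + (A + B)*(A + B) = 3 + (A + B)²)
a = -48/5 (a = (-3*⅕ + 0*(½))*16 = (-⅗ + 0)*16 = -⅗*16 = -48/5 ≈ -9.6000)
E = -2 (E = -4 + 2 = -2)
M(-3, -3)*(a*E) = (3 + (-3 - 3)²)*(-48/5*(-2)) = (3 + (-6)²)*(96/5) = (3 + 36)*(96/5) = 39*(96/5) = 3744/5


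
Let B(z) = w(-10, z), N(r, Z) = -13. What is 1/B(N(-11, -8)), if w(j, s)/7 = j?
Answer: -1/70 ≈ -0.014286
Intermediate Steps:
w(j, s) = 7*j
B(z) = -70 (B(z) = 7*(-10) = -70)
1/B(N(-11, -8)) = 1/(-70) = -1/70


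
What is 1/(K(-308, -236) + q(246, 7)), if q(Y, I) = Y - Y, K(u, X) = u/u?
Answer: 1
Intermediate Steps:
K(u, X) = 1
q(Y, I) = 0
1/(K(-308, -236) + q(246, 7)) = 1/(1 + 0) = 1/1 = 1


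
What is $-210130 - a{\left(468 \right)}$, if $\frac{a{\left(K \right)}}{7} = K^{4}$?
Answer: $-335800798162$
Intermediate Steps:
$a{\left(K \right)} = 7 K^{4}$
$-210130 - a{\left(468 \right)} = -210130 - 7 \cdot 468^{4} = -210130 - 7 \cdot 47971512576 = -210130 - 335800588032 = -335800798162$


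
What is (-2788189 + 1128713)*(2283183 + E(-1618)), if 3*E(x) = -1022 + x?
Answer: -3787427053228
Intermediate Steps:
E(x) = -1022/3 + x/3 (E(x) = (-1022 + x)/3 = -1022/3 + x/3)
(-2788189 + 1128713)*(2283183 + E(-1618)) = (-2788189 + 1128713)*(2283183 + (-1022/3 + (1/3)*(-1618))) = -1659476*(2283183 + (-1022/3 - 1618/3)) = -1659476*(2283183 - 880) = -1659476*2282303 = -3787427053228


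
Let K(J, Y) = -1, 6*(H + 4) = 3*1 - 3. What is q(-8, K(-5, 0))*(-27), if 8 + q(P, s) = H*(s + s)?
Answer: 0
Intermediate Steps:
H = -4 (H = -4 + (3*1 - 3)/6 = -4 + (3 - 3)/6 = -4 + (1/6)*0 = -4 + 0 = -4)
q(P, s) = -8 - 8*s (q(P, s) = -8 - 4*(s + s) = -8 - 8*s)
q(-8, K(-5, 0))*(-27) = (-8 - 8*(-1))*(-27) = (-8 + 8)*(-27) = 0*(-27) = 0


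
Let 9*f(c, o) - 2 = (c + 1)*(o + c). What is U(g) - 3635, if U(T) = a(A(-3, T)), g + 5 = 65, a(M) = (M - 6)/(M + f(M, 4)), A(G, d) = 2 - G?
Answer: -367144/101 ≈ -3635.1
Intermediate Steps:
f(c, o) = 2/9 + (1 + c)*(c + o)/9 (f(c, o) = 2/9 + ((c + 1)*(o + c))/9 = 2/9 + ((1 + c)*(c + o))/9 = 2/9 + (1 + c)*(c + o)/9)
a(M) = (-6 + M)/(2/3 + M**2/9 + 14*M/9) (a(M) = (M - 6)/(M + (2/9 + M/9 + (1/9)*4 + M**2/9 + (1/9)*M*4)) = (-6 + M)/(M + (2/9 + M/9 + 4/9 + M**2/9 + 4*M/9)) = (-6 + M)/(M + (2/3 + M**2/9 + 5*M/9)) = (-6 + M)/(2/3 + M**2/9 + 14*M/9))
g = 60 (g = -5 + 65 = 60)
U(T) = -9/101 (U(T) = 9*(-6 + (2 - 1*(-3)))/(6 + (2 - 1*(-3))**2 + 14*(2 - 1*(-3))) = 9*(-6 + (2 + 3))/(6 + (2 + 3)**2 + 14*(2 + 3)) = 9*(-6 + 5)/(6 + 5**2 + 14*5) = 9*(-1)/(6 + 25 + 70) = 9*(-1)/101 = 9*(1/101)*(-1) = -9/101)
U(g) - 3635 = -9/101 - 3635 = -367144/101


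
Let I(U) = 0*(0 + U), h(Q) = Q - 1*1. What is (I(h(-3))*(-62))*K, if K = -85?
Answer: 0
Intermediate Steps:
h(Q) = -1 + Q (h(Q) = Q - 1 = -1 + Q)
I(U) = 0 (I(U) = 0*U = 0)
(I(h(-3))*(-62))*K = (0*(-62))*(-85) = 0*(-85) = 0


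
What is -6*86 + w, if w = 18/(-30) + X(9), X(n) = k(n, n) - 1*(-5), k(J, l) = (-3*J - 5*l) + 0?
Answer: -2918/5 ≈ -583.60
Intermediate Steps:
k(J, l) = -5*l - 3*J (k(J, l) = (-5*l - 3*J) + 0 = -5*l - 3*J)
X(n) = 5 - 8*n (X(n) = (-5*n - 3*n) - 1*(-5) = -8*n + 5 = 5 - 8*n)
w = -338/5 (w = 18/(-30) + (5 - 8*9) = 18*(-1/30) + (5 - 72) = -3/5 - 67 = -338/5 ≈ -67.600)
-6*86 + w = -6*86 - 338/5 = -516 - 338/5 = -2918/5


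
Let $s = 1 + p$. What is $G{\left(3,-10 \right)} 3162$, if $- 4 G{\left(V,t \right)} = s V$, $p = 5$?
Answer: $-14229$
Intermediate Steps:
$s = 6$ ($s = 1 + 5 = 6$)
$G{\left(V,t \right)} = - \frac{3 V}{2}$ ($G{\left(V,t \right)} = - \frac{6 V}{4} = - \frac{3 V}{2}$)
$G{\left(3,-10 \right)} 3162 = \left(- \frac{3}{2}\right) 3 \cdot 3162 = \left(- \frac{9}{2}\right) 3162 = -14229$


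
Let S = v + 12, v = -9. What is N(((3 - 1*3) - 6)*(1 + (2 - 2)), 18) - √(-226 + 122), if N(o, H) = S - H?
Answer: -15 - 2*I*√26 ≈ -15.0 - 10.198*I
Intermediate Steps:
S = 3 (S = -9 + 12 = 3)
N(o, H) = 3 - H
N(((3 - 1*3) - 6)*(1 + (2 - 2)), 18) - √(-226 + 122) = (3 - 1*18) - √(-226 + 122) = (3 - 18) - √(-104) = -15 - 2*I*√26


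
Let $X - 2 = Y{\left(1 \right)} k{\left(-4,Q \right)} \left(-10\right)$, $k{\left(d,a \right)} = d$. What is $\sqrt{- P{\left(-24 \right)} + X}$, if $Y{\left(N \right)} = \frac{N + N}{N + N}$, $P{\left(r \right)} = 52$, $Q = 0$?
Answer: $i \sqrt{10} \approx 3.1623 i$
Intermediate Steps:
$Y{\left(N \right)} = 1$ ($Y{\left(N \right)} = \frac{2 N}{2 N} = 2 N \frac{1}{2 N} = 1$)
$X = 42$ ($X = 2 + 1 \left(-4\right) \left(-10\right) = 2 - -40 = 2 + 40 = 42$)
$\sqrt{- P{\left(-24 \right)} + X} = \sqrt{\left(-1\right) 52 + 42} = \sqrt{-52 + 42} = \sqrt{-10} = i \sqrt{10}$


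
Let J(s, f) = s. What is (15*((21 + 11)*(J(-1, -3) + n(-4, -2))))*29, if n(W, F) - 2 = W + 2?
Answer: -13920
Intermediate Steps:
n(W, F) = 4 + W (n(W, F) = 2 + (W + 2) = 2 + (2 + W) = 4 + W)
(15*((21 + 11)*(J(-1, -3) + n(-4, -2))))*29 = (15*((21 + 11)*(-1 + (4 - 4))))*29 = (15*(32*(-1 + 0)))*29 = (15*(32*(-1)))*29 = (15*(-32))*29 = -480*29 = -13920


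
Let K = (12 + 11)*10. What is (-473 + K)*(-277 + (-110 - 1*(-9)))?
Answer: 91854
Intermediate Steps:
K = 230 (K = 23*10 = 230)
(-473 + K)*(-277 + (-110 - 1*(-9))) = (-473 + 230)*(-277 + (-110 - 1*(-9))) = -243*(-277 + (-110 + 9)) = -243*(-277 - 101) = -243*(-378) = 91854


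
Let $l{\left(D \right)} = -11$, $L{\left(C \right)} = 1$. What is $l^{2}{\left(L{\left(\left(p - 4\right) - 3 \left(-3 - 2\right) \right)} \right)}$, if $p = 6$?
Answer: $121$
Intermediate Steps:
$l^{2}{\left(L{\left(\left(p - 4\right) - 3 \left(-3 - 2\right) \right)} \right)} = \left(-11\right)^{2} = 121$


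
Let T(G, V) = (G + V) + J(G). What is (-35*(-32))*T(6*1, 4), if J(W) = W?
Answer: 17920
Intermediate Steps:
T(G, V) = V + 2*G (T(G, V) = (G + V) + G = V + 2*G)
(-35*(-32))*T(6*1, 4) = (-35*(-32))*(4 + 2*(6*1)) = 1120*(4 + 2*6) = 1120*(4 + 12) = 1120*16 = 17920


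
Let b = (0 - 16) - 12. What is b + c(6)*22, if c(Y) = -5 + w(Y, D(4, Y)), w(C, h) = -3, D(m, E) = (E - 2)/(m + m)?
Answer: -204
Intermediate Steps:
D(m, E) = (-2 + E)/(2*m) (D(m, E) = (-2 + E)/((2*m)) = (-2 + E)*(1/(2*m)) = (-2 + E)/(2*m))
c(Y) = -8 (c(Y) = -5 - 3 = -8)
b = -28 (b = -16 - 12 = -28)
b + c(6)*22 = -28 - 8*22 = -28 - 176 = -204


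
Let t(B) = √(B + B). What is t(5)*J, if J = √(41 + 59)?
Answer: 10*√10 ≈ 31.623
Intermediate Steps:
t(B) = √2*√B (t(B) = √(2*B) = √2*√B)
J = 10 (J = √100 = 10)
t(5)*J = (√2*√5)*10 = √10*10 = 10*√10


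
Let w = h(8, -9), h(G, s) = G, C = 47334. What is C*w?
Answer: 378672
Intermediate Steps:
w = 8
C*w = 47334*8 = 378672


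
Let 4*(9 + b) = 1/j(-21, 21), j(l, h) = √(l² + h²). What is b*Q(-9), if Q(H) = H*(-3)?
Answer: -243 + 9*√2/56 ≈ -242.77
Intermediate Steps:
j(l, h) = √(h² + l²)
Q(H) = -3*H
b = -9 + √2/168 (b = -9 + 1/(4*(√(21² + (-21)²))) = -9 + 1/(4*(√(441 + 441))) = -9 + 1/(4*(√882)) = -9 + 1/(4*((21*√2))) = -9 + (√2/42)/4 = -9 + √2/168 ≈ -8.9916)
b*Q(-9) = (-9 + √2/168)*(-3*(-9)) = (-9 + √2/168)*27 = -243 + 9*√2/56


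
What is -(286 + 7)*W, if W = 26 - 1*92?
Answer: 19338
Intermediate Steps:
W = -66 (W = 26 - 92 = -66)
-(286 + 7)*W = -(286 + 7)*(-66) = -293*(-66) = -1*(-19338) = 19338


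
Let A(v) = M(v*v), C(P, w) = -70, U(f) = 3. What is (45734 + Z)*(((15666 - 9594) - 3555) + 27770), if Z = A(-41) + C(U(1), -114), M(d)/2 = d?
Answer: 1484850462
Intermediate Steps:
M(d) = 2*d
A(v) = 2*v² (A(v) = 2*(v*v) = 2*v²)
Z = 3292 (Z = 2*(-41)² - 70 = 2*1681 - 70 = 3362 - 70 = 3292)
(45734 + Z)*(((15666 - 9594) - 3555) + 27770) = (45734 + 3292)*(((15666 - 9594) - 3555) + 27770) = 49026*((6072 - 3555) + 27770) = 49026*(2517 + 27770) = 49026*30287 = 1484850462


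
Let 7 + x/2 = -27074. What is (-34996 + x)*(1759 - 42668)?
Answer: 3647364622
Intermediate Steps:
x = -54162 (x = -14 + 2*(-27074) = -14 - 54148 = -54162)
(-34996 + x)*(1759 - 42668) = (-34996 - 54162)*(1759 - 42668) = -89158*(-40909) = 3647364622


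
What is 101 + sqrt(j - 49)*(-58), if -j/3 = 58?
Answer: 101 - 58*I*sqrt(223) ≈ 101.0 - 866.13*I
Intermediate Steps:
j = -174 (j = -3*58 = -174)
101 + sqrt(j - 49)*(-58) = 101 + sqrt(-174 - 49)*(-58) = 101 + sqrt(-223)*(-58) = 101 + (I*sqrt(223))*(-58) = 101 - 58*I*sqrt(223)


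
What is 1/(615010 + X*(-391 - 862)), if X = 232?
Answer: 1/324314 ≈ 3.0834e-6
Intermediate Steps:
1/(615010 + X*(-391 - 862)) = 1/(615010 + 232*(-391 - 862)) = 1/(615010 + 232*(-1253)) = 1/(615010 - 290696) = 1/324314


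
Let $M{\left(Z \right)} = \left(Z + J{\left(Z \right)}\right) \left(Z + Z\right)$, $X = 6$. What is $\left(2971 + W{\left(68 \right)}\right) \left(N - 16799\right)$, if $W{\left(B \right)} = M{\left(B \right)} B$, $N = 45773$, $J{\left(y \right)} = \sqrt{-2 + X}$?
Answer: $18842690394$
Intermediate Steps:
$J{\left(y \right)} = 2$ ($J{\left(y \right)} = \sqrt{-2 + 6} = \sqrt{4} = 2$)
$M{\left(Z \right)} = 2 Z \left(2 + Z\right)$ ($M{\left(Z \right)} = \left(Z + 2\right) \left(Z + Z\right) = \left(2 + Z\right) 2 Z = 2 Z \left(2 + Z\right)$)
$W{\left(B \right)} = 2 B^{2} \left(2 + B\right)$ ($W{\left(B \right)} = 2 B \left(2 + B\right) B = 2 B^{2} \left(2 + B\right)$)
$\left(2971 + W{\left(68 \right)}\right) \left(N - 16799\right) = \left(2971 + 2 \cdot 68^{2} \left(2 + 68\right)\right) \left(45773 - 16799\right) = \left(2971 + 2 \cdot 4624 \cdot 70\right) 28974 = \left(2971 + 647360\right) 28974 = 650331 \cdot 28974 = 18842690394$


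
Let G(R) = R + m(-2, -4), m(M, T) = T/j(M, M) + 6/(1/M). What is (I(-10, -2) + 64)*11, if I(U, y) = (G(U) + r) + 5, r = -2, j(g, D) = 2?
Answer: 473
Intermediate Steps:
m(M, T) = T/2 + 6*M (m(M, T) = T/2 + 6/(1/M) = T*(½) + 6*M = T/2 + 6*M)
G(R) = -14 + R (G(R) = R + ((½)*(-4) + 6*(-2)) = R + (-2 - 12) = R - 14 = -14 + R)
I(U, y) = -11 + U (I(U, y) = ((-14 + U) - 2) + 5 = (-16 + U) + 5 = -11 + U)
(I(-10, -2) + 64)*11 = ((-11 - 10) + 64)*11 = (-21 + 64)*11 = 43*11 = 473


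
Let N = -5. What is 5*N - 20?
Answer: -45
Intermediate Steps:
5*N - 20 = 5*(-5) - 20 = -25 - 20 = -45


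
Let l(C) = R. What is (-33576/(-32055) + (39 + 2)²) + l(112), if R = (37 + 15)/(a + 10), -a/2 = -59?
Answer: 575264569/341920 ≈ 1682.5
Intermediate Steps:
a = 118 (a = -2*(-59) = 118)
R = 13/32 (R = (37 + 15)/(118 + 10) = 52/128 = 52*(1/128) = 13/32 ≈ 0.40625)
l(C) = 13/32
(-33576/(-32055) + (39 + 2)²) + l(112) = (-33576/(-32055) + (39 + 2)²) + 13/32 = (-33576*(-1/32055) + 41²) + 13/32 = (11192/10685 + 1681) + 13/32 = 17972677/10685 + 13/32 = 575264569/341920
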